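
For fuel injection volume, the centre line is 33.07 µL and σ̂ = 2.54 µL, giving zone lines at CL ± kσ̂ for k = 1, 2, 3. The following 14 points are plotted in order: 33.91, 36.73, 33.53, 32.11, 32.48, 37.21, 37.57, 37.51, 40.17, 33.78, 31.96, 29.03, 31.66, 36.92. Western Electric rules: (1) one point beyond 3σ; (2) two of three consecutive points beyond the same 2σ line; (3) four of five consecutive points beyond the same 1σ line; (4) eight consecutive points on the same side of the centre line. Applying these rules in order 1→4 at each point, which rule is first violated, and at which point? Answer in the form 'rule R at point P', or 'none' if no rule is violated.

Zone of each point (C = within 1σ̂, B = 1σ̂–2σ̂, A = 2σ̂–3σ̂, * = beyond 3σ̂; sign = side of CL): 1:+C, 2:+B, 3:+C, 4:-C, 5:-C, 6:+B, 7:+B, 8:+B, 9:+A, 10:+C, 11:-C, 12:-B, 13:-C, 14:+B
Rule 3 (four of five consecutive points beyond the same 1σ limit) is satisfied at point 9.

rule 3 at point 9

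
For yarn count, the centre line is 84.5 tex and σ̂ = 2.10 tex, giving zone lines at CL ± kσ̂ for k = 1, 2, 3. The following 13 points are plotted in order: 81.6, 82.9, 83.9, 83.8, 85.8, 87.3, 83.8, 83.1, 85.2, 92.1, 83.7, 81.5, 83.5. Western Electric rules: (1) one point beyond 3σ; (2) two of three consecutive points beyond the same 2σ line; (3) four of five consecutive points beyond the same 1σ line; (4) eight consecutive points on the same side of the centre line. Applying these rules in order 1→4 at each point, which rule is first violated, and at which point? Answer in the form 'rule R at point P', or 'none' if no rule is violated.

rule 1 at point 10

Zone of each point (C = within 1σ̂, B = 1σ̂–2σ̂, A = 2σ̂–3σ̂, * = beyond 3σ̂; sign = side of CL): 1:-B, 2:-C, 3:-C, 4:-C, 5:+C, 6:+B, 7:-C, 8:-C, 9:+C, 10:+*, 11:-C, 12:-B, 13:-C
Rule 1 (one point beyond the 3σ limits) is satisfied at point 10.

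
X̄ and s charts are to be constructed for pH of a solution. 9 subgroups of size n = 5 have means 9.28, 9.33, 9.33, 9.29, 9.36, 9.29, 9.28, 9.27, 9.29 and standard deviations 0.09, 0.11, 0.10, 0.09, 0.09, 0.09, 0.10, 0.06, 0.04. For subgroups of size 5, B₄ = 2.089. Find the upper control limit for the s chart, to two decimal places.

0.18

s̄ = (0.09 + 0.11 + 0.10 + 0.09 + 0.09 + 0.09 + 0.10 + 0.06 + 0.04) / 9 = 0.0856
UCL_s = B₄·s̄ = 2.089 × 0.0856 = 0.1787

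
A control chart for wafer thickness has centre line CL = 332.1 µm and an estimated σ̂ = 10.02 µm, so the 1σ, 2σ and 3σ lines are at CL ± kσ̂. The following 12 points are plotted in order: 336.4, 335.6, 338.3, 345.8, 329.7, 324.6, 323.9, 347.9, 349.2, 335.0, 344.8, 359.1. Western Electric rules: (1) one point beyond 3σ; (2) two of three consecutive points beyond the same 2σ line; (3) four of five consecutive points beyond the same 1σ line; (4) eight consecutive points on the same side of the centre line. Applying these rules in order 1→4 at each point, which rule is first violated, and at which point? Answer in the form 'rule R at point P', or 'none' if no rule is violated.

rule 3 at point 12

Zone of each point (C = within 1σ̂, B = 1σ̂–2σ̂, A = 2σ̂–3σ̂, * = beyond 3σ̂; sign = side of CL): 1:+C, 2:+C, 3:+C, 4:+B, 5:-C, 6:-C, 7:-C, 8:+B, 9:+B, 10:+C, 11:+B, 12:+A
Rule 3 (four of five consecutive points beyond the same 1σ limit) is satisfied at point 12.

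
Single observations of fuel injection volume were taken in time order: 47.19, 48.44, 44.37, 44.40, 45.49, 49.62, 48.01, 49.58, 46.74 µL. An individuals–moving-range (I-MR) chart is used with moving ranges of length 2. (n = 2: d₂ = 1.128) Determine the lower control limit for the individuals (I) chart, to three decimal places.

X̄ = (47.19 + 48.44 + 44.37 + 44.40 + 45.49 + 49.62 + 48.01 + 49.58 + 46.74) / 9 = 47.0933
Moving ranges: 1.25, 4.07, 0.03, 1.09, 4.13, 1.61, 1.57, 2.84; M̄R̄ = 16.5900 / 8 = 2.0737
LCL = X̄ − 3·M̄R̄/d₂ = 47.0933 − 3 × 2.0737 / 1.128 = 41.5780

41.578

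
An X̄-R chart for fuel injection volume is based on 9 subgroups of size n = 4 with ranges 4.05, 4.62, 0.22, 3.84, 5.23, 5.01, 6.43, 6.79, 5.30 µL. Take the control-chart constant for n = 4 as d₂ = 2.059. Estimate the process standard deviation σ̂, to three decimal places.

2.239

R̄ = (4.05 + 4.62 + 0.22 + 3.84 + 5.23 + 5.01 + 6.43 + 6.79 + 5.30) / 9 = 4.6100
σ̂ = R̄ / d₂ = 4.6100 / 2.059 = 2.2390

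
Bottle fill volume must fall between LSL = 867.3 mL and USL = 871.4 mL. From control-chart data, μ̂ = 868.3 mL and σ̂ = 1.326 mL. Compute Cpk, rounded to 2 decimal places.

Cpu = (USL − μ̂) / (3σ̂) = (871.4 − 868.3) / (3 × 1.326) = 0.7793; Cpl = (μ̂ − LSL) / (3σ̂) = (868.3 − 867.3) / (3 × 1.326) = 0.2514; Cpk = min(Cpu, Cpl) = 0.2514

0.25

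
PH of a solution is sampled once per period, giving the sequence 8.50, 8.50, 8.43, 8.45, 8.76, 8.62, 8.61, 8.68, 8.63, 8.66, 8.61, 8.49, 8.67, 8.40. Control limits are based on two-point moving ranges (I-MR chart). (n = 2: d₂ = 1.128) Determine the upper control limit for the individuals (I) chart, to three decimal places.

8.842

X̄ = (8.50 + 8.50 + 8.43 + 8.45 + 8.76 + 8.62 + 8.61 + 8.68 + 8.63 + 8.66 + 8.61 + 8.49 + 8.67 + 8.40) / 14 = 8.5721
Moving ranges: 0.00, 0.07, 0.02, 0.31, 0.14, 0.01, 0.07, 0.05, 0.03, 0.05, 0.12, 0.18, 0.27; M̄R̄ = 1.3200 / 13 = 0.1015
UCL = X̄ + 3·M̄R̄/d₂ = 8.5721 + 3 × 0.1015 / 1.128 = 8.8422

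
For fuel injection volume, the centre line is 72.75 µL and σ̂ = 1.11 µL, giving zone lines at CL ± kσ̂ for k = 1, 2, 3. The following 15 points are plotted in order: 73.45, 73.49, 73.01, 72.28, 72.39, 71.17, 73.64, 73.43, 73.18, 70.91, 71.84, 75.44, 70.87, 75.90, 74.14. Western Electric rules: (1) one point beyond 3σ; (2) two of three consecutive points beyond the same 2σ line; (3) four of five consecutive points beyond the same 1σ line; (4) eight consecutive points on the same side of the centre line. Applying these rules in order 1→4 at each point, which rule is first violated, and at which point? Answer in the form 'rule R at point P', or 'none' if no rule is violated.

Zone of each point (C = within 1σ̂, B = 1σ̂–2σ̂, A = 2σ̂–3σ̂, * = beyond 3σ̂; sign = side of CL): 1:+C, 2:+C, 3:+C, 4:-C, 5:-C, 6:-B, 7:+C, 8:+C, 9:+C, 10:-B, 11:-C, 12:+A, 13:-B, 14:+A, 15:+B
Rule 2 (two of three consecutive points beyond the same 2σ limit) is satisfied at point 14.

rule 2 at point 14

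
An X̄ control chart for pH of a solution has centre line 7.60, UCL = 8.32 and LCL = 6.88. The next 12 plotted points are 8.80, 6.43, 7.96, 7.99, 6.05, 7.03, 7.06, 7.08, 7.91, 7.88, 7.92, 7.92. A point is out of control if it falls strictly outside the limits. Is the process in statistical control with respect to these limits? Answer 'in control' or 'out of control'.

Compare each point to [6.88, 8.32]: sample 1 = 8.80 > UCL; sample 2 = 6.43 < LCL; sample 5 = 6.05 < LCL.

out of control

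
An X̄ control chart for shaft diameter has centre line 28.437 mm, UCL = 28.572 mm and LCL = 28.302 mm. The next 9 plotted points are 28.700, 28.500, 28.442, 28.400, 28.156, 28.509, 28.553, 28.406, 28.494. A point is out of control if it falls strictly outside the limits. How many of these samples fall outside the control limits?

Compare each point to [28.302, 28.572]: sample 1 = 28.700 > UCL; sample 5 = 28.156 < LCL.

2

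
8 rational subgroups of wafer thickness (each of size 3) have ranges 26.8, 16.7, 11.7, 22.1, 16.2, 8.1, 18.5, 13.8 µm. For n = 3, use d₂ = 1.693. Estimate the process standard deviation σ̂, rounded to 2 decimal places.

9.89

R̄ = (26.8 + 16.7 + 11.7 + 22.1 + 16.2 + 8.1 + 18.5 + 13.8) / 8 = 16.7375
σ̂ = R̄ / d₂ = 16.7375 / 1.693 = 9.8863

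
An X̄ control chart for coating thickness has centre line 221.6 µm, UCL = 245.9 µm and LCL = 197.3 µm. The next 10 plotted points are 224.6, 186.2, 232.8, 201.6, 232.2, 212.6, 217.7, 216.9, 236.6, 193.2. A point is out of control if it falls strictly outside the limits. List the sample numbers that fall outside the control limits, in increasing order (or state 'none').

Compare each point to [197.3, 245.9]: sample 2 = 186.2 < LCL; sample 10 = 193.2 < LCL.

2, 10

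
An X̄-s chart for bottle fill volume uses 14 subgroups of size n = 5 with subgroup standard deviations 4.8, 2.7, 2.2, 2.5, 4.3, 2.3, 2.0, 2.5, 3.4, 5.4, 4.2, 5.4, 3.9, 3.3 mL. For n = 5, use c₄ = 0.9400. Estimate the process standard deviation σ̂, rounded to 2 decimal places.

s̄ = (4.8 + 2.7 + 2.2 + 2.5 + 4.3 + 2.3 + 2.0 + 2.5 + 3.4 + 5.4 + 4.2 + 5.4 + 3.9 + 3.3) / 14 = 3.4929
σ̂ = s̄ / c₄ = 3.4929 / 0.9400 = 3.7158

3.72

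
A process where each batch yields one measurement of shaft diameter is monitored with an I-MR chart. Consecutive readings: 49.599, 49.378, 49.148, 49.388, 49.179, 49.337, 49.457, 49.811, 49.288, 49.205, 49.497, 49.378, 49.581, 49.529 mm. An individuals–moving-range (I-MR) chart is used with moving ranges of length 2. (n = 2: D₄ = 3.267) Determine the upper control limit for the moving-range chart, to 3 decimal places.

0.705

Moving ranges: 0.221, 0.230, 0.240, 0.209, 0.158, 0.120, 0.354, 0.523, 0.083, 0.292, 0.119, 0.203, 0.052; M̄R̄ = 2.8040 / 13 = 0.2157
UCL_MR = D₄·M̄R̄ = 3.267 × 0.2157 = 0.7047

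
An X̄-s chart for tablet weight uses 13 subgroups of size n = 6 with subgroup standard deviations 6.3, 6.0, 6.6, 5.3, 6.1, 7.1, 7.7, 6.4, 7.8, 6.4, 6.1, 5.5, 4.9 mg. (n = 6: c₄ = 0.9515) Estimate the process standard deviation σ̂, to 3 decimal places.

s̄ = (6.3 + 6.0 + 6.6 + 5.3 + 6.1 + 7.1 + 7.7 + 6.4 + 7.8 + 6.4 + 6.1 + 5.5 + 4.9) / 13 = 6.3231
σ̂ = s̄ / c₄ = 6.3231 / 0.9515 = 6.6454

6.645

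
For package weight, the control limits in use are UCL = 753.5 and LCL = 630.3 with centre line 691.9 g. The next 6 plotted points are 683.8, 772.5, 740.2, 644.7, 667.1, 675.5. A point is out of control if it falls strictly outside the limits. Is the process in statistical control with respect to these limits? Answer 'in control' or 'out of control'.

Compare each point to [630.3, 753.5]: sample 2 = 772.5 > UCL.

out of control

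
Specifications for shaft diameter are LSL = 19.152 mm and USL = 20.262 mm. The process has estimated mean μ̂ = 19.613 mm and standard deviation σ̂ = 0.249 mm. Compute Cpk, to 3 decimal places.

Cpu = (USL − μ̂) / (3σ̂) = (20.262 − 19.613) / (3 × 0.249) = 0.8688; Cpl = (μ̂ − LSL) / (3σ̂) = (19.613 − 19.152) / (3 × 0.249) = 0.6171; Cpk = min(Cpu, Cpl) = 0.6171

0.617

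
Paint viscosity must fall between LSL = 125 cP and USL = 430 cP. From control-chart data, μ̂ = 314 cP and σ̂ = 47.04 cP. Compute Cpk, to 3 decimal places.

0.822

Cpu = (USL − μ̂) / (3σ̂) = (430 − 314) / (3 × 47.04) = 0.8220; Cpl = (μ̂ − LSL) / (3σ̂) = (314 − 125) / (3 × 47.04) = 1.3393; Cpk = min(Cpu, Cpl) = 0.8220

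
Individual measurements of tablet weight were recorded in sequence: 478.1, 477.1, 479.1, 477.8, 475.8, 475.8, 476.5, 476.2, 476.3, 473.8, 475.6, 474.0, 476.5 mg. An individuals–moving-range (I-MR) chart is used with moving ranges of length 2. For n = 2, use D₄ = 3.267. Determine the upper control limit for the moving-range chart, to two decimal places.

Moving ranges: 1.0, 2.0, 1.3, 2.0, 0.0, 0.7, 0.3, 0.1, 2.5, 1.8, 1.6, 2.5; M̄R̄ = 15.8000 / 12 = 1.3167
UCL_MR = D₄·M̄R̄ = 3.267 × 1.3167 = 4.3015

4.30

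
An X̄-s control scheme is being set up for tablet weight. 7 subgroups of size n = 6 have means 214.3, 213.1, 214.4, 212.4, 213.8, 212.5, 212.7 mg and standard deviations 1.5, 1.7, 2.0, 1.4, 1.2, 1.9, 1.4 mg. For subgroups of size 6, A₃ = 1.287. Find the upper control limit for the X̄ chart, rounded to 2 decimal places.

X̄̄ = (214.3 + 213.1 + 214.4 + 212.4 + 213.8 + 212.5 + 212.7) / 7 = 213.3143
s̄ = (1.5 + 1.7 + 2.0 + 1.4 + 1.2 + 1.9 + 1.4) / 7 = 1.5857
UCL = X̄̄ + A₃·s̄ = 213.3143 + 1.287 × 1.5857 = 215.3551

215.36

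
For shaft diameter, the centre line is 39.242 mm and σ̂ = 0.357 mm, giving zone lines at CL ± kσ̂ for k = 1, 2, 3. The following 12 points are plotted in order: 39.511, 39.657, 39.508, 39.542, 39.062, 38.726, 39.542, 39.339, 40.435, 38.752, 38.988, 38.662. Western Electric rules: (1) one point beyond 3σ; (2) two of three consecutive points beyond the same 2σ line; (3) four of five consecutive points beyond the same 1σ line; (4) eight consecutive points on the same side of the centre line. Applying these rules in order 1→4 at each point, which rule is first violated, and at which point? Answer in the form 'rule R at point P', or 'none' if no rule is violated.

rule 1 at point 9

Zone of each point (C = within 1σ̂, B = 1σ̂–2σ̂, A = 2σ̂–3σ̂, * = beyond 3σ̂; sign = side of CL): 1:+C, 2:+B, 3:+C, 4:+C, 5:-C, 6:-B, 7:+C, 8:+C, 9:+*, 10:-B, 11:-C, 12:-B
Rule 1 (one point beyond the 3σ limits) is satisfied at point 9.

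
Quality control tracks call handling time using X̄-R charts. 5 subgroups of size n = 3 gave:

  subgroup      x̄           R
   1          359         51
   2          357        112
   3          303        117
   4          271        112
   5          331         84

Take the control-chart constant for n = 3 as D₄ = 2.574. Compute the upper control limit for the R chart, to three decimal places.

R̄ = (51 + 112 + 117 + 112 + 84) / 5 = 476.0000 / 5 = 95.2000
UCL_R = D₄·R̄ = 2.574 × 95.2000 = 245.0448

245.045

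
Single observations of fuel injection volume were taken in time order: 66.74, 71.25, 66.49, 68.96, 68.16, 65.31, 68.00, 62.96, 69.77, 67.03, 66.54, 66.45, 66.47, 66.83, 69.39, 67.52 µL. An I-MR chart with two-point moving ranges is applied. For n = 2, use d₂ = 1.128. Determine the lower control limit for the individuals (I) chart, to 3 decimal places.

X̄ = (66.74 + 71.25 + 66.49 + 68.96 + 68.16 + 65.31 + 68.00 + 62.96 + 69.77 + 67.03 + 66.54 + 66.45 + 66.47 + 66.83 + 69.39 + 67.52) / 16 = 67.3669
Moving ranges: 4.51, 4.76, 2.47, 0.80, 2.85, 2.69, 5.04, 6.81, 2.74, 0.49, 0.09, 0.02, 0.36, 2.56, 1.87; M̄R̄ = 38.0600 / 15 = 2.5373
LCL = X̄ − 3·M̄R̄/d₂ = 67.3669 − 3 × 2.5373 / 1.128 = 60.6186

60.619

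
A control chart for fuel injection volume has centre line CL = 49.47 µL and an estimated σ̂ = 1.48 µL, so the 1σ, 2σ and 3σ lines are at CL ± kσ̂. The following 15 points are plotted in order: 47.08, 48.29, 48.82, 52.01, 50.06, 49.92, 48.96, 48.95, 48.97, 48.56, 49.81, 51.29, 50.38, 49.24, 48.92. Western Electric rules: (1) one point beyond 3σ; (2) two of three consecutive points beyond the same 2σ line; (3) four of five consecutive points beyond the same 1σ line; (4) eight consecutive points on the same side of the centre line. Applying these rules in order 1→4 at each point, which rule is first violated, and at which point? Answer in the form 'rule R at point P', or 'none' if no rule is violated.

none

Zone of each point (C = within 1σ̂, B = 1σ̂–2σ̂, A = 2σ̂–3σ̂, * = beyond 3σ̂; sign = side of CL): 1:-B, 2:-C, 3:-C, 4:+B, 5:+C, 6:+C, 7:-C, 8:-C, 9:-C, 10:-C, 11:+C, 12:+B, 13:+C, 14:-C, 15:-C
No rule fires across all 15 points.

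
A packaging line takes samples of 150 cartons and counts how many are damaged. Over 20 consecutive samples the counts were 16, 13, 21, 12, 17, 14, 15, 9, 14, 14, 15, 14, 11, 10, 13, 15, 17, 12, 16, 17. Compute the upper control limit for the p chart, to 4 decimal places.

p̄ = Σdᵢ / (k·n) = 285 / (20 × 150) = 0.09500
UCL = p̄ + 3·√(p̄(1−p̄)/n) = 0.09500 + 3 × √(0.09500×0.90500/150) = 0.09500 + 3 × 0.02394 = 0.16682

0.1668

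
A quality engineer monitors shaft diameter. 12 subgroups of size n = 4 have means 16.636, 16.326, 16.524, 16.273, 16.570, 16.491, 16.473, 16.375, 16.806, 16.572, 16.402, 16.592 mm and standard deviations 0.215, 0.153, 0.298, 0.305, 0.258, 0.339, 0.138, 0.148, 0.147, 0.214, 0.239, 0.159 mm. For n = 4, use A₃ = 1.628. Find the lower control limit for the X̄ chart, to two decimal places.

16.15

X̄̄ = (16.636 + 16.326 + 16.524 + 16.273 + 16.570 + 16.491 + 16.473 + 16.375 + 16.806 + 16.572 + 16.402 + 16.592) / 12 = 16.5033
s̄ = (0.215 + 0.153 + 0.298 + 0.305 + 0.258 + 0.339 + 0.138 + 0.148 + 0.147 + 0.214 + 0.239 + 0.159) / 12 = 0.2177
LCL = X̄̄ − A₃·s̄ = 16.5033 − 1.628 × 0.2177 = 16.1488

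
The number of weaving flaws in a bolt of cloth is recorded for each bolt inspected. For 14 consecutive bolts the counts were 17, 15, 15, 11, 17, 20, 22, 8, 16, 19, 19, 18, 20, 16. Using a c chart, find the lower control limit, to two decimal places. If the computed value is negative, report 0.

4.40

c̄ = (17 + 15 + 15 + 11 + 17 + 20 + 22 + 8 + 16 + 19 + 19 + 18 + 20 + 16) / 14 = 233 / 14 = 16.6429
LCL = c̄ − 3√c̄ = 16.6429 − 3 × 4.0796 = 4.4042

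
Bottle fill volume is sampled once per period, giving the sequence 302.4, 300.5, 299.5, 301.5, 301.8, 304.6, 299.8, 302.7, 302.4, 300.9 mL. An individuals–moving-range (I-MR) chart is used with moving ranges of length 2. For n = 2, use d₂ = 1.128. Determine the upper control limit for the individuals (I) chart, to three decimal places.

306.781

X̄ = (302.4 + 300.5 + 299.5 + 301.5 + 301.8 + 304.6 + 299.8 + 302.7 + 302.4 + 300.9) / 10 = 301.6100
Moving ranges: 1.9, 1.0, 2.0, 0.3, 2.8, 4.8, 2.9, 0.3, 1.5; M̄R̄ = 17.5000 / 9 = 1.9444
UCL = X̄ + 3·M̄R̄/d₂ = 301.6100 + 3 × 1.9444 / 1.128 = 306.7814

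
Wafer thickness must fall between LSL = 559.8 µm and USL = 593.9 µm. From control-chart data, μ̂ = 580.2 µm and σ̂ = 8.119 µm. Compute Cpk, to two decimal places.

Cpu = (USL − μ̂) / (3σ̂) = (593.9 − 580.2) / (3 × 8.119) = 0.5625; Cpl = (μ̂ − LSL) / (3σ̂) = (580.2 − 559.8) / (3 × 8.119) = 0.8375; Cpk = min(Cpu, Cpl) = 0.5625

0.56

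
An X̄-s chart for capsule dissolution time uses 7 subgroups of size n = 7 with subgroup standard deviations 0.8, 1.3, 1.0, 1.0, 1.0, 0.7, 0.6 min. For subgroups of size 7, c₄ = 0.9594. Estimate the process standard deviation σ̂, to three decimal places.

0.953

s̄ = (0.8 + 1.3 + 1.0 + 1.0 + 1.0 + 0.7 + 0.6) / 7 = 0.9143
σ̂ = s̄ / c₄ = 0.9143 / 0.9594 = 0.9530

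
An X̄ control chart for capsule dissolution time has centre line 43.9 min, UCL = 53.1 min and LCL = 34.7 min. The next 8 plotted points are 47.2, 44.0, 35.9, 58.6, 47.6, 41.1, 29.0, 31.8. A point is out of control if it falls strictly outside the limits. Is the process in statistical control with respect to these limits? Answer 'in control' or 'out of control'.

out of control

Compare each point to [34.7, 53.1]: sample 4 = 58.6 > UCL; sample 7 = 29.0 < LCL; sample 8 = 31.8 < LCL.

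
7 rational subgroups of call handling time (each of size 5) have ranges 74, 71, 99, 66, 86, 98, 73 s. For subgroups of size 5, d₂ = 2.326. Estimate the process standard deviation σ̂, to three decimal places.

34.824

R̄ = (74 + 71 + 99 + 66 + 86 + 98 + 73) / 7 = 81.0000
σ̂ = R̄ / d₂ = 81.0000 / 2.326 = 34.8237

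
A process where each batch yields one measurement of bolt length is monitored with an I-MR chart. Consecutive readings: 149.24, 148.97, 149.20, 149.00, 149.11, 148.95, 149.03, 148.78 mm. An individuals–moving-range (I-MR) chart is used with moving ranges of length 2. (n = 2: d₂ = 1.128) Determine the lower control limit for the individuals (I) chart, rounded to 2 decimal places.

148.54

X̄ = (149.24 + 148.97 + 149.20 + 149.00 + 149.11 + 148.95 + 149.03 + 148.78) / 8 = 149.0350
Moving ranges: 0.27, 0.23, 0.20, 0.11, 0.16, 0.08, 0.25; M̄R̄ = 1.3000 / 7 = 0.1857
LCL = X̄ − 3·M̄R̄/d₂ = 149.0350 − 3 × 0.1857 / 1.128 = 148.5411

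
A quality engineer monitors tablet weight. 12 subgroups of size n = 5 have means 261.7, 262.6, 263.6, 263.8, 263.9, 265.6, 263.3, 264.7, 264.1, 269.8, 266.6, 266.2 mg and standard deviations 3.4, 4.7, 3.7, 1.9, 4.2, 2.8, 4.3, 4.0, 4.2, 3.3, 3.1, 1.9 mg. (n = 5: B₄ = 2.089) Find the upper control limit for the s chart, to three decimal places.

7.224

s̄ = (3.4 + 4.7 + 3.7 + 1.9 + 4.2 + 2.8 + 4.3 + 4.0 + 4.2 + 3.3 + 3.1 + 1.9) / 12 = 3.4583
UCL_s = B₄·s̄ = 2.089 × 3.4583 = 7.2245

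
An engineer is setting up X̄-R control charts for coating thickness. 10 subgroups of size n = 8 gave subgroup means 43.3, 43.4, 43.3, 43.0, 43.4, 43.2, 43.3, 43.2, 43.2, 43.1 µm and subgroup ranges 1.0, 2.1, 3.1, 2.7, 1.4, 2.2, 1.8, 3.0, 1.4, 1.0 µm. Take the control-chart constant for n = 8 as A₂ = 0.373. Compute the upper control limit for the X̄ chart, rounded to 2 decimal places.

X̄̄ = (43.3 + 43.4 + 43.3 + 43.0 + 43.4 + 43.2 + 43.3 + 43.2 + 43.2 + 43.1) / 10 = 432.4000 / 10 = 43.2400
R̄ = (1.0 + 2.1 + 3.1 + 2.7 + 1.4 + 2.2 + 1.8 + 3.0 + 1.4 + 1.0) / 10 = 19.7000 / 10 = 1.9700
UCL = X̄̄ + A₂·R̄ = 43.2400 + 0.373 × 1.9700 = 43.9748

43.97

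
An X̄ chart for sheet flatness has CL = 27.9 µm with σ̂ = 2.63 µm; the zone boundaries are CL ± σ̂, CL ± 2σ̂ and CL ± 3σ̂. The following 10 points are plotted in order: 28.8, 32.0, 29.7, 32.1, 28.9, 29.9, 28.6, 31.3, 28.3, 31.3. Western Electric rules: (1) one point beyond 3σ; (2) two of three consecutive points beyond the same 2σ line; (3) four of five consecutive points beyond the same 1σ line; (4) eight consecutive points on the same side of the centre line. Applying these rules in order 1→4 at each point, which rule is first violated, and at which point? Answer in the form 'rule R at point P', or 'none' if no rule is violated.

Zone of each point (C = within 1σ̂, B = 1σ̂–2σ̂, A = 2σ̂–3σ̂, * = beyond 3σ̂; sign = side of CL): 1:+C, 2:+B, 3:+C, 4:+B, 5:+C, 6:+C, 7:+C, 8:+B, 9:+C, 10:+B
Rule 4 (eight consecutive points on the same side of the centre line) is satisfied at point 8.

rule 4 at point 8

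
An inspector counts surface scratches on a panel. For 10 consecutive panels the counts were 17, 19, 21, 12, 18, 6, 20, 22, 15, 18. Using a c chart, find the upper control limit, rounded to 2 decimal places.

29.10

c̄ = (17 + 19 + 21 + 12 + 18 + 6 + 20 + 22 + 15 + 18) / 10 = 168 / 10 = 16.8000
UCL = c̄ + 3√c̄ = 16.8000 + 3 × √16.8000 = 16.8000 + 3 × 4.0988 = 29.0963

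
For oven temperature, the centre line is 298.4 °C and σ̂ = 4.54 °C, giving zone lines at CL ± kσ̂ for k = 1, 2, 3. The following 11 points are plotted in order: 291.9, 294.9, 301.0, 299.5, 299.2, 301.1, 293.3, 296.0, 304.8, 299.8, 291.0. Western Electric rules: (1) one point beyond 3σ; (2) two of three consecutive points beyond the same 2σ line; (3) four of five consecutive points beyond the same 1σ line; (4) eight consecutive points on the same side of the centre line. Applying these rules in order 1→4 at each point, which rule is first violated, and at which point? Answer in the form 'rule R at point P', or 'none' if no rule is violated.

Zone of each point (C = within 1σ̂, B = 1σ̂–2σ̂, A = 2σ̂–3σ̂, * = beyond 3σ̂; sign = side of CL): 1:-B, 2:-C, 3:+C, 4:+C, 5:+C, 6:+C, 7:-B, 8:-C, 9:+B, 10:+C, 11:-B
No rule fires across all 11 points.

none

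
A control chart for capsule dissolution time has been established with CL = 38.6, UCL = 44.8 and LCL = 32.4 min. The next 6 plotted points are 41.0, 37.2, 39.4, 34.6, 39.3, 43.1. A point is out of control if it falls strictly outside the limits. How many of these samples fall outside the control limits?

All 6 points lie within [32.4, 44.8].

0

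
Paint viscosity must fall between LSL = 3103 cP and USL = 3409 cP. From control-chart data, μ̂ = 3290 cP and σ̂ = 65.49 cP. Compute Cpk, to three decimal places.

Cpu = (USL − μ̂) / (3σ̂) = (3409 − 3290) / (3 × 65.49) = 0.6057; Cpl = (μ̂ − LSL) / (3σ̂) = (3290 − 3103) / (3 × 65.49) = 0.9518; Cpk = min(Cpu, Cpl) = 0.6057

0.606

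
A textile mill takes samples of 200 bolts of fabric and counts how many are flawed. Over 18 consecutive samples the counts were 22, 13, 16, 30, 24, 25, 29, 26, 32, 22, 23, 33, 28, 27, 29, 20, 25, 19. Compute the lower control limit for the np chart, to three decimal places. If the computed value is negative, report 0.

10.674

p̄ = Σdᵢ / (k·n) = 443 / (18 × 200) = 0.12306
LCL = np̄ − 3·√(np̄(1−p̄)) = 24.6111 − 3 × 4.6457 = 10.6740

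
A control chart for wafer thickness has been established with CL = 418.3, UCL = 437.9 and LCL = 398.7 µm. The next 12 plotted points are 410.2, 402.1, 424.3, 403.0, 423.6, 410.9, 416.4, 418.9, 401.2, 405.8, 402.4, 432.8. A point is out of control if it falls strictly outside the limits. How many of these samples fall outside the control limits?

0

All 12 points lie within [398.7, 437.9].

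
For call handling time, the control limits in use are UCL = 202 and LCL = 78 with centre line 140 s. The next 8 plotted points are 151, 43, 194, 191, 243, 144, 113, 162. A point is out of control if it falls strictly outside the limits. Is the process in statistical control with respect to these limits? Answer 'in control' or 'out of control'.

Compare each point to [78, 202]: sample 2 = 43 < LCL; sample 5 = 243 > UCL.

out of control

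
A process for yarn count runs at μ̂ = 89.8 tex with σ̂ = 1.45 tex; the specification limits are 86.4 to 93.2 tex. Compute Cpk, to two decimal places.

0.78

Cpu = (USL − μ̂) / (3σ̂) = (93.2 − 89.8) / (3 × 1.45) = 0.7816; Cpl = (μ̂ − LSL) / (3σ̂) = (89.8 − 86.4) / (3 × 1.45) = 0.7816; Cpk = min(Cpu, Cpl) = 0.7816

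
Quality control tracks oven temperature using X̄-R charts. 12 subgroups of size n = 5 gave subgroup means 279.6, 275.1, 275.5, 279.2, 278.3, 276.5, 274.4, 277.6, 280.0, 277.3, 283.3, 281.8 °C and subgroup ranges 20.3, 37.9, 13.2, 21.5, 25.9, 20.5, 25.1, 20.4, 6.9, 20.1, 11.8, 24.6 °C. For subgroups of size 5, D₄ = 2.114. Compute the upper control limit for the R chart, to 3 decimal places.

R̄ = (20.3 + 37.9 + 13.2 + 21.5 + 25.9 + 20.5 + 25.1 + 20.4 + 6.9 + 20.1 + 11.8 + 24.6) / 12 = 248.2000 / 12 = 20.6833
UCL_R = D₄·R̄ = 2.114 × 20.6833 = 43.7246

43.725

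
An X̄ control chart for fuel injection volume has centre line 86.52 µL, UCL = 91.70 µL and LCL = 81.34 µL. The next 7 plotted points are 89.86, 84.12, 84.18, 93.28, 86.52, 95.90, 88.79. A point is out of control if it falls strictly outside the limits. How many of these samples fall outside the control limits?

2

Compare each point to [81.34, 91.70]: sample 4 = 93.28 > UCL; sample 6 = 95.90 > UCL.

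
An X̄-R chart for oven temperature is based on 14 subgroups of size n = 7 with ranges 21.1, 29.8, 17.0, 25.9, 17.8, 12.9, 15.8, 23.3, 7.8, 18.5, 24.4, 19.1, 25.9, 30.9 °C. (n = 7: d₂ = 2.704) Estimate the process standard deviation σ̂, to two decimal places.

R̄ = (21.1 + 29.8 + 17.0 + 25.9 + 17.8 + 12.9 + 15.8 + 23.3 + 7.8 + 18.5 + 24.4 + 19.1 + 25.9 + 30.9) / 14 = 20.7286
σ̂ = R̄ / d₂ = 20.7286 / 2.704 = 7.6659

7.67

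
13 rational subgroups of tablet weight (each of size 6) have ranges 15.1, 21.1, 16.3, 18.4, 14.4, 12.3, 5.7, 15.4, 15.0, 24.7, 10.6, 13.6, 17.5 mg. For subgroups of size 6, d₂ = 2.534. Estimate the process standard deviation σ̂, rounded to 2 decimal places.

6.07

R̄ = (15.1 + 21.1 + 16.3 + 18.4 + 14.4 + 12.3 + 5.7 + 15.4 + 15.0 + 24.7 + 10.6 + 13.6 + 17.5) / 13 = 15.3923
σ̂ = R̄ / d₂ = 15.3923 / 2.534 = 6.0743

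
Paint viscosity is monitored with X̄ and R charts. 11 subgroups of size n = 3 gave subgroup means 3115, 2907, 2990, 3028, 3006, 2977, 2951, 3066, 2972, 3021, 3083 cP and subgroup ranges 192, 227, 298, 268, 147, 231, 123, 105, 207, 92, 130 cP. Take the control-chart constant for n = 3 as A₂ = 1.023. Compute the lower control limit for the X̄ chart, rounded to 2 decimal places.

X̄̄ = (3115 + 2907 + 2990 + 3028 + 3006 + 2977 + 2951 + 3066 + 2972 + 3021 + 3083) / 11 = 33116.0000 / 11 = 3010.5455
R̄ = (192 + 227 + 298 + 268 + 147 + 231 + 123 + 105 + 207 + 92 + 130) / 11 = 2020.0000 / 11 = 183.6364
LCL = X̄̄ − A₂·R̄ = 3010.5455 − 1.023 × 183.6364 = 2822.6855

2822.69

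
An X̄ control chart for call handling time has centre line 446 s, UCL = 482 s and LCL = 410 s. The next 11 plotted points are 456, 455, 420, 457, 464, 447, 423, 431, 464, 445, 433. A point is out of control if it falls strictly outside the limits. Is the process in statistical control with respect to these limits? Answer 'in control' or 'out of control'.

in control

All 11 points lie within [410, 482].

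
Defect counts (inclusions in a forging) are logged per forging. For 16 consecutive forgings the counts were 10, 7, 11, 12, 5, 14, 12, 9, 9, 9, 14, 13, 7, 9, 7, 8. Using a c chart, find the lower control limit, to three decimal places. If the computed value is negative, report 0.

0.383

c̄ = (10 + 7 + 11 + 12 + 5 + 14 + 12 + 9 + 9 + 9 + 14 + 13 + 7 + 9 + 7 + 8) / 16 = 156 / 16 = 9.7500
LCL = c̄ − 3√c̄ = 9.7500 − 3 × 3.1225 = 0.3825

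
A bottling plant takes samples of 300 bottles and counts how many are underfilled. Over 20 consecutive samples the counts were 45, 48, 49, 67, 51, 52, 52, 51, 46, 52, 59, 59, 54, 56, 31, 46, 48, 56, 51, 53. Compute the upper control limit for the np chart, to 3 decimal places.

p̄ = Σdᵢ / (k·n) = 1026 / (20 × 300) = 0.17100
UCL = np̄ + 3·√(np̄(1−p̄)) = 51.3000 + 3 × √(51.3000×0.82900) = 51.3000 + 3 × 6.5213 = 70.8640

70.864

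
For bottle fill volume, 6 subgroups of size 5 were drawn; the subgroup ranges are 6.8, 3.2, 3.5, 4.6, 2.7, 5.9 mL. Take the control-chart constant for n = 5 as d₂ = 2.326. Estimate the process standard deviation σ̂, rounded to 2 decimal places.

1.91

R̄ = (6.8 + 3.2 + 3.5 + 4.6 + 2.7 + 5.9) / 6 = 4.4500
σ̂ = R̄ / d₂ = 4.4500 / 2.326 = 1.9132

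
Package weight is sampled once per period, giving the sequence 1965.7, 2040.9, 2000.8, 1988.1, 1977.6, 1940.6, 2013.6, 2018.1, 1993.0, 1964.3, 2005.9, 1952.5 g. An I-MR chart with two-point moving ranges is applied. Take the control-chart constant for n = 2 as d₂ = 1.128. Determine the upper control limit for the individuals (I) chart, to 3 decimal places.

2085.572

X̄ = (1965.7 + 2040.9 + 2000.8 + 1988.1 + 1977.6 + 1940.6 + 2013.6 + 2018.1 + 1993.0 + 1964.3 + 2005.9 + 1952.5) / 12 = 1988.4250
Moving ranges: 75.2, 40.1, 12.7, 10.5, 37.0, 73.0, 4.5, 25.1, 28.7, 41.6, 53.4; M̄R̄ = 401.8000 / 11 = 36.5273
UCL = X̄ + 3·M̄R̄/d₂ = 1988.4250 + 3 × 36.5273 / 1.128 = 2085.5720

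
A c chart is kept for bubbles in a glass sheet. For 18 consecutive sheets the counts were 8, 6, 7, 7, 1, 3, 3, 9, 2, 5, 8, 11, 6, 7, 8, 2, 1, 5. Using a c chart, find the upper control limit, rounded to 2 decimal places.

c̄ = (8 + 6 + 7 + 7 + 1 + 3 + 3 + 9 + 2 + 5 + 8 + 11 + 6 + 7 + 8 + 2 + 1 + 5) / 18 = 99 / 18 = 5.5000
UCL = c̄ + 3√c̄ = 5.5000 + 3 × √5.5000 = 5.5000 + 3 × 2.3452 = 12.5356

12.54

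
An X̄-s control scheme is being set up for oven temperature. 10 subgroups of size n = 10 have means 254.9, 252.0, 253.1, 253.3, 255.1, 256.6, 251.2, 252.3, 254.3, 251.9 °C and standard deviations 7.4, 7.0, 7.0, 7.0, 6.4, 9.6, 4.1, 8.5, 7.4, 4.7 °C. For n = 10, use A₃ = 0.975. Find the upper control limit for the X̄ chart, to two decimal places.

260.21

X̄̄ = (254.9 + 252.0 + 253.1 + 253.3 + 255.1 + 256.6 + 251.2 + 252.3 + 254.3 + 251.9) / 10 = 253.4700
s̄ = (7.4 + 7.0 + 7.0 + 7.0 + 6.4 + 9.6 + 4.1 + 8.5 + 7.4 + 4.7) / 10 = 6.9100
UCL = X̄̄ + A₃·s̄ = 253.4700 + 0.975 × 6.9100 = 260.2072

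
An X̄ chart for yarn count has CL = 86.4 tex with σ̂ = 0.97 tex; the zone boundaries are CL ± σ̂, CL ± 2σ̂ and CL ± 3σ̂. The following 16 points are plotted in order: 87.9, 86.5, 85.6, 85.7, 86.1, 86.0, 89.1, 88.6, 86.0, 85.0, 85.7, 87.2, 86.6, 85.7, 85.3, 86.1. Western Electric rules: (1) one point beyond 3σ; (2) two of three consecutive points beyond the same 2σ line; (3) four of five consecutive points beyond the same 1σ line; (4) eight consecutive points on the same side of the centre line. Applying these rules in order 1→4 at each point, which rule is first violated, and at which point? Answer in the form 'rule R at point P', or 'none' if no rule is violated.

Zone of each point (C = within 1σ̂, B = 1σ̂–2σ̂, A = 2σ̂–3σ̂, * = beyond 3σ̂; sign = side of CL): 1:+B, 2:+C, 3:-C, 4:-C, 5:-C, 6:-C, 7:+A, 8:+A, 9:-C, 10:-B, 11:-C, 12:+C, 13:+C, 14:-C, 15:-B, 16:-C
Rule 2 (two of three consecutive points beyond the same 2σ limit) is satisfied at point 8.

rule 2 at point 8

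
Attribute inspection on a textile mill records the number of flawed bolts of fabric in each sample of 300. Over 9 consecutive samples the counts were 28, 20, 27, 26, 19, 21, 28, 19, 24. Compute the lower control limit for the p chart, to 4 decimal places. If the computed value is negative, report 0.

p̄ = Σdᵢ / (k·n) = 212 / (9 × 300) = 0.07852
LCL = p̄ − 3·√(p̄(1−p̄)/n) = 0.07852 − 3 × 0.01553 = 0.03193

0.0319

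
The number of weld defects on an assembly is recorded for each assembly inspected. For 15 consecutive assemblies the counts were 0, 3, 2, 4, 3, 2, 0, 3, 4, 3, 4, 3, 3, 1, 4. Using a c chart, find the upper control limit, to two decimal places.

c̄ = (0 + 3 + 2 + 4 + 3 + 2 + 0 + 3 + 4 + 3 + 4 + 3 + 3 + 1 + 4) / 15 = 39 / 15 = 2.6000
UCL = c̄ + 3√c̄ = 2.6000 + 3 × √2.6000 = 2.6000 + 3 × 1.6125 = 7.4374

7.44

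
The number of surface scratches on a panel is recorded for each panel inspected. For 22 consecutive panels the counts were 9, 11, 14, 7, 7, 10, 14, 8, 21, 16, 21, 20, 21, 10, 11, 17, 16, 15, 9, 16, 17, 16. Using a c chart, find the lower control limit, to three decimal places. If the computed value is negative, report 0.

c̄ = (9 + 11 + 14 + 7 + 7 + 10 + 14 + 8 + 21 + 16 + 21 + 20 + 21 + 10 + 11 + 17 + 16 + 15 + 9 + 16 + 17 + 16) / 22 = 306 / 22 = 13.9091
LCL = c̄ − 3√c̄ = 13.9091 − 3 × 3.7295 = 2.7206

2.721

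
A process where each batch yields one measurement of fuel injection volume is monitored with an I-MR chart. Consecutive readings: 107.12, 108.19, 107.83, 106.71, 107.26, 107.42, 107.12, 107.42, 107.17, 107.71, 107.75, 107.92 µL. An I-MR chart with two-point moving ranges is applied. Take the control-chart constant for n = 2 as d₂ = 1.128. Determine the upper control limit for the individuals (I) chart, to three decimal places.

X̄ = (107.12 + 108.19 + 107.83 + 106.71 + 107.26 + 107.42 + 107.12 + 107.42 + 107.17 + 107.71 + 107.75 + 107.92) / 12 = 107.4683
Moving ranges: 1.07, 0.36, 1.12, 0.55, 0.16, 0.30, 0.30, 0.25, 0.54, 0.04, 0.17; M̄R̄ = 4.8600 / 11 = 0.4418
UCL = X̄ + 3·M̄R̄/d₂ = 107.4683 + 3 × 0.4418 / 1.128 = 108.6434

108.643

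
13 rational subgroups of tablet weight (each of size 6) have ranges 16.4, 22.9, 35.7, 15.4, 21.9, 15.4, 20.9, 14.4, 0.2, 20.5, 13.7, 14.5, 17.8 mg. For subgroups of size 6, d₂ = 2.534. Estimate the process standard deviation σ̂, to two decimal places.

6.97

R̄ = (16.4 + 22.9 + 35.7 + 15.4 + 21.9 + 15.4 + 20.9 + 14.4 + 0.2 + 20.5 + 13.7 + 14.5 + 17.8) / 13 = 17.6692
σ̂ = R̄ / d₂ = 17.6692 / 2.534 = 6.9729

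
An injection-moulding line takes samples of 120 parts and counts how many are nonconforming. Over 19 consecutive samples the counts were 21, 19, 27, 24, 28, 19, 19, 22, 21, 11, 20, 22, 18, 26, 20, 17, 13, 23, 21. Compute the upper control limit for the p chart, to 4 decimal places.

0.2747

p̄ = Σdᵢ / (k·n) = 391 / (19 × 120) = 0.17149
UCL = p̄ + 3·√(p̄(1−p̄)/n) = 0.17149 + 3 × √(0.17149×0.82851/120) = 0.17149 + 3 × 0.03441 = 0.27472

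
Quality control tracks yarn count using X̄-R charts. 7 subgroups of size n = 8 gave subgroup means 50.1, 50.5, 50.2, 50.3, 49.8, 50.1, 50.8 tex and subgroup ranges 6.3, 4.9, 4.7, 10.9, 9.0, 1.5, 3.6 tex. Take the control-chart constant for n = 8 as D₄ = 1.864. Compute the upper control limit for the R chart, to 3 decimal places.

10.891

R̄ = (6.3 + 4.9 + 4.7 + 10.9 + 9.0 + 1.5 + 3.6) / 7 = 40.9000 / 7 = 5.8429
UCL_R = D₄·R̄ = 1.864 × 5.8429 = 10.8911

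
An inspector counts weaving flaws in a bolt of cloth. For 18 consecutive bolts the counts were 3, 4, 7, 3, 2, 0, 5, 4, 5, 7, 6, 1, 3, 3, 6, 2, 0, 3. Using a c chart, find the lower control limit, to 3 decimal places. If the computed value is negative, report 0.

0.000

c̄ = (3 + 4 + 7 + 3 + 2 + 0 + 5 + 4 + 5 + 7 + 6 + 1 + 3 + 3 + 6 + 2 + 0 + 3) / 18 = 64 / 18 = 3.5556
LCL = c̄ − 3√c̄ = 3.5556 − 3 × 1.8856 = -2.1013 → 0 (cannot be negative)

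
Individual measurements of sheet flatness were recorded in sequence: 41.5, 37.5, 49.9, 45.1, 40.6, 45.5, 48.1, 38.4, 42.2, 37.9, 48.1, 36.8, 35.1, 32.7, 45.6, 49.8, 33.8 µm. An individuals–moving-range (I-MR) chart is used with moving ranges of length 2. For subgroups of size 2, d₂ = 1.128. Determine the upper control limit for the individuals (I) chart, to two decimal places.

59.92

X̄ = (41.5 + 37.5 + 49.9 + 45.1 + 40.6 + 45.5 + 48.1 + 38.4 + 42.2 + 37.9 + 48.1 + 36.8 + 35.1 + 32.7 + 45.6 + 49.8 + 33.8) / 17 = 41.6824
Moving ranges: 4.0, 12.4, 4.8, 4.5, 4.9, 2.6, 9.7, 3.8, 4.3, 10.2, 11.3, 1.7, 2.4, 12.9, 4.2, 16.0; M̄R̄ = 109.7000 / 16 = 6.8563
UCL = X̄ + 3·M̄R̄/d₂ = 41.6824 + 3 × 6.8563 / 1.128 = 59.9171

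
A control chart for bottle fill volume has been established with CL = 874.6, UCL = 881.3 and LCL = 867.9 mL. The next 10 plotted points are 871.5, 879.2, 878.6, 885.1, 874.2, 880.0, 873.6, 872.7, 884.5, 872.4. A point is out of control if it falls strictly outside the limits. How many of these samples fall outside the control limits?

2

Compare each point to [867.9, 881.3]: sample 4 = 885.1 > UCL; sample 9 = 884.5 > UCL.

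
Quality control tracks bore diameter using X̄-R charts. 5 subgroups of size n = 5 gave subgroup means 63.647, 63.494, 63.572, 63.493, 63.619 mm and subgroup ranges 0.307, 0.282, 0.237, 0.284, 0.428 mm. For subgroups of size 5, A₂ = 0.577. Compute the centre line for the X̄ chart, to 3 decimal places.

X̄̄ = (63.647 + 63.494 + 63.572 + 63.493 + 63.619) / 5 = 317.8250 / 5 = 63.5650
CL = X̄̄ = 63.5650

63.565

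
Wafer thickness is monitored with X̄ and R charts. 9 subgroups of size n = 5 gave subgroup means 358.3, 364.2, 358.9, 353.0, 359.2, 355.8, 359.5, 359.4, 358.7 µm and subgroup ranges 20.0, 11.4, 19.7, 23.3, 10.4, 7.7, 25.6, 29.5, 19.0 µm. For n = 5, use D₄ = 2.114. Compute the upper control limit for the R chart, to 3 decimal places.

R̄ = (20.0 + 11.4 + 19.7 + 23.3 + 10.4 + 7.7 + 25.6 + 29.5 + 19.0) / 9 = 166.6000 / 9 = 18.5111
UCL_R = D₄·R̄ = 2.114 × 18.5111 = 39.1325

39.132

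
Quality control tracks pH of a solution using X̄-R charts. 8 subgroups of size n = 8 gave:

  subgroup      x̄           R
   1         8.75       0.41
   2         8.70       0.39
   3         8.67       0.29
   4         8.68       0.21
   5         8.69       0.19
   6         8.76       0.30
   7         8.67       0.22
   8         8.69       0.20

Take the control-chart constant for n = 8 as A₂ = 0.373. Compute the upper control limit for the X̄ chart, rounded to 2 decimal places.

X̄̄ = (8.75 + 8.70 + 8.67 + 8.68 + 8.69 + 8.76 + 8.67 + 8.69) / 8 = 69.6100 / 8 = 8.7012
R̄ = (0.41 + 0.39 + 0.29 + 0.21 + 0.19 + 0.30 + 0.22 + 0.20) / 8 = 2.2100 / 8 = 0.2762
UCL = X̄̄ + A₂·R̄ = 8.7012 + 0.373 × 0.2762 = 8.8043

8.80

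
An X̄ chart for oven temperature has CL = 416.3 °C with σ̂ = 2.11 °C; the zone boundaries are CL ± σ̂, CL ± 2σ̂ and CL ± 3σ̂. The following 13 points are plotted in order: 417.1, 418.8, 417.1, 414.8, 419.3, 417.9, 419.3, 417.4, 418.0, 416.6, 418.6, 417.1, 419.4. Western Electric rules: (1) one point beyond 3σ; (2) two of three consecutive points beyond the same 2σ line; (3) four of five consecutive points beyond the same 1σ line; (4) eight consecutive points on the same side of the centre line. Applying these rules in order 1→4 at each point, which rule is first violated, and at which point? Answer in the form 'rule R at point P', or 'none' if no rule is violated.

Zone of each point (C = within 1σ̂, B = 1σ̂–2σ̂, A = 2σ̂–3σ̂, * = beyond 3σ̂; sign = side of CL): 1:+C, 2:+B, 3:+C, 4:-C, 5:+B, 6:+C, 7:+B, 8:+C, 9:+C, 10:+C, 11:+B, 12:+C, 13:+B
Rule 4 (eight consecutive points on the same side of the centre line) is satisfied at point 12.

rule 4 at point 12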